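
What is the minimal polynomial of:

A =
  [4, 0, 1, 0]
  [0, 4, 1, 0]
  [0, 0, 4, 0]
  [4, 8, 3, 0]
x^3 - 8*x^2 + 16*x

The characteristic polynomial is χ_A(x) = x*(x - 4)^3, so the eigenvalues are known. The minimal polynomial is
  m_A(x) = Π_λ (x − λ)^{k_λ}
where k_λ is the size of the *largest* Jordan block for λ (equivalently, the smallest k with (A − λI)^k v = 0 for every generalised eigenvector v of λ).

  λ = 0: largest Jordan block has size 1, contributing (x − 0)
  λ = 4: largest Jordan block has size 2, contributing (x − 4)^2

So m_A(x) = x*(x - 4)^2 = x^3 - 8*x^2 + 16*x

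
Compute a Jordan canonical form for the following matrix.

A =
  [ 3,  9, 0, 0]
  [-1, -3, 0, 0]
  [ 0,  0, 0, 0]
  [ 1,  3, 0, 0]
J_2(0) ⊕ J_1(0) ⊕ J_1(0)

The characteristic polynomial is
  det(x·I − A) = x^4

Eigenvalues and multiplicities (the geometric multiplicity of λ is n − rank(A − λI), which equals the number of Jordan blocks for λ):
  λ = 0: algebraic multiplicity = 4, geometric multiplicity = 3

Determining the block sizes for each eigenvalue:
  λ = 0: 3 blocks summing to 4 forces exactly one block of size 2 and the rest size 1 → block sizes [2, 1, 1]

Assembling the blocks gives a Jordan form
J =
  [0, 1, 0, 0]
  [0, 0, 0, 0]
  [0, 0, 0, 0]
  [0, 0, 0, 0]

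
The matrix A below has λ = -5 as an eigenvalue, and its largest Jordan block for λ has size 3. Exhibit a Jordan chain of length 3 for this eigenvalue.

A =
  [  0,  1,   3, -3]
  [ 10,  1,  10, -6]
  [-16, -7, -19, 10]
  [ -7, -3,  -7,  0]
A Jordan chain for λ = -5 of length 3:
v_1 = (7, -14, 14, 21)ᵀ
v_2 = (6, 16, -23, -10)ᵀ
v_3 = (1, 1, 0, 0)ᵀ

Let N = A − (-5)·I. We want v_3 with N^3 v_3 = 0 but N^2 v_3 ≠ 0; then v_{j-1} := N · v_j for j = 3, …, 2.

Pick v_3 = (1, 1, 0, 0)ᵀ.
Then v_2 = N · v_3 = (6, 16, -23, -10)ᵀ.
Then v_1 = N · v_2 = (7, -14, 14, 21)ᵀ.

Sanity check: (A − (-5)·I) v_1 = (0, 0, 0, 0)ᵀ = 0. ✓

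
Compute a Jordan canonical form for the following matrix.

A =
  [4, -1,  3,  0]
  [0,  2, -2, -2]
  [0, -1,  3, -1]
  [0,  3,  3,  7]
J_3(4) ⊕ J_1(4)

The characteristic polynomial is
  det(x·I − A) = x^4 - 16*x^3 + 96*x^2 - 256*x + 256 = (x - 4)^4

Eigenvalues and multiplicities (the geometric multiplicity of λ is n − rank(A − λI), which equals the number of Jordan blocks for λ):
  λ = 4: algebraic multiplicity = 4, geometric multiplicity = 2

Determining the block sizes for each eigenvalue:
  λ = 4: with am = 4 and gm = 2, the partition is not yet determined (e.g. several partitions of 4 into 2 parts exist). Let N = A − (4)·I. Computing rank(N^1) = 2, rank(N^2) = 1, rank(N^3) = 0; the number of blocks of size ≥ j is rank(N^{j−1}) − rank(N^j), giving [2, 1, 1]. So we have 1 block(s) of size 3, 1 block(s) of size 1 → block sizes [3, 1]

Assembling the blocks gives a Jordan form
J =
  [4, 1, 0, 0]
  [0, 4, 1, 0]
  [0, 0, 4, 0]
  [0, 0, 0, 4]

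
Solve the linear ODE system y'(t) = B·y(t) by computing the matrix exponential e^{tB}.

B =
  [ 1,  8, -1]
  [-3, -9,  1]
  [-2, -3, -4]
e^{tB} =
  [3*t^2*exp(-4*t)/2 + 5*t*exp(-4*t) + exp(-4*t), 3*t^2*exp(-4*t)/2 + 8*t*exp(-4*t), 3*t^2*exp(-4*t)/2 - t*exp(-4*t)]
  [-t^2*exp(-4*t) - 3*t*exp(-4*t), -t^2*exp(-4*t) - 5*t*exp(-4*t) + exp(-4*t), -t^2*exp(-4*t) + t*exp(-4*t)]
  [-t^2*exp(-4*t)/2 - 2*t*exp(-4*t), -t^2*exp(-4*t)/2 - 3*t*exp(-4*t), -t^2*exp(-4*t)/2 + exp(-4*t)]

Strategy: write B = P · J · P⁻¹ where J is a Jordan canonical form, so e^{tB} = P · e^{tJ} · P⁻¹, and e^{tJ} can be computed block-by-block.

B has Jordan form
J =
  [-4,  1,  0]
  [ 0, -4,  1]
  [ 0,  0, -4]
(up to reordering of blocks).

Per-block formulas:
  For a 3×3 Jordan block J_3(-4): exp(t · J_3(-4)) = e^(-4t)·(I + t·N + (t^2/2)·N^2), where N is the 3×3 nilpotent shift.

After assembling e^{tJ} and conjugating by P, we get:

e^{tB} =
  [3*t^2*exp(-4*t)/2 + 5*t*exp(-4*t) + exp(-4*t), 3*t^2*exp(-4*t)/2 + 8*t*exp(-4*t), 3*t^2*exp(-4*t)/2 - t*exp(-4*t)]
  [-t^2*exp(-4*t) - 3*t*exp(-4*t), -t^2*exp(-4*t) - 5*t*exp(-4*t) + exp(-4*t), -t^2*exp(-4*t) + t*exp(-4*t)]
  [-t^2*exp(-4*t)/2 - 2*t*exp(-4*t), -t^2*exp(-4*t)/2 - 3*t*exp(-4*t), -t^2*exp(-4*t)/2 + exp(-4*t)]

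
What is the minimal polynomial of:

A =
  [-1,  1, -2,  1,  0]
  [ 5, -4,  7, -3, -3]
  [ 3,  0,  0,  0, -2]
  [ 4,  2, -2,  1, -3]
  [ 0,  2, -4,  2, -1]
x^3 + 3*x^2 + 3*x + 1

The characteristic polynomial is χ_A(x) = (x + 1)^5, so the eigenvalues are known. The minimal polynomial is
  m_A(x) = Π_λ (x − λ)^{k_λ}
where k_λ is the size of the *largest* Jordan block for λ (equivalently, the smallest k with (A − λI)^k v = 0 for every generalised eigenvector v of λ).

  λ = -1: largest Jordan block has size 3, contributing (x + 1)^3

So m_A(x) = (x + 1)^3 = x^3 + 3*x^2 + 3*x + 1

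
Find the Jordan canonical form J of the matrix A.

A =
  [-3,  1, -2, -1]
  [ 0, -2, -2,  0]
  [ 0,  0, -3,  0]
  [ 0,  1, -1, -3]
J_3(-3) ⊕ J_1(-2)

The characteristic polynomial is
  det(x·I − A) = x^4 + 11*x^3 + 45*x^2 + 81*x + 54 = (x + 2)*(x + 3)^3

Eigenvalues and multiplicities (the geometric multiplicity of λ is n − rank(A − λI), which equals the number of Jordan blocks for λ):
  λ = -3: algebraic multiplicity = 3, geometric multiplicity = 1
  λ = -2: algebraic multiplicity = 1, geometric multiplicity = 1

Determining the block sizes for each eigenvalue:
  λ = -3: one block (gm = 1), so the single block has size am = 3 → block sizes [3]
  λ = -2: one block (gm = 1), so the single block has size am = 1 → block sizes [1]

Assembling the blocks gives a Jordan form
J =
  [-3,  1,  0,  0]
  [ 0, -3,  1,  0]
  [ 0,  0, -3,  0]
  [ 0,  0,  0, -2]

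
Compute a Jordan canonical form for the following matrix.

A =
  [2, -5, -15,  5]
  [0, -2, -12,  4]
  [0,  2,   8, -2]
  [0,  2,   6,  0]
J_2(2) ⊕ J_1(2) ⊕ J_1(2)

The characteristic polynomial is
  det(x·I − A) = x^4 - 8*x^3 + 24*x^2 - 32*x + 16 = (x - 2)^4

Eigenvalues and multiplicities (the geometric multiplicity of λ is n − rank(A − λI), which equals the number of Jordan blocks for λ):
  λ = 2: algebraic multiplicity = 4, geometric multiplicity = 3

Determining the block sizes for each eigenvalue:
  λ = 2: 3 blocks summing to 4 forces exactly one block of size 2 and the rest size 1 → block sizes [2, 1, 1]

Assembling the blocks gives a Jordan form
J =
  [2, 1, 0, 0]
  [0, 2, 0, 0]
  [0, 0, 2, 0]
  [0, 0, 0, 2]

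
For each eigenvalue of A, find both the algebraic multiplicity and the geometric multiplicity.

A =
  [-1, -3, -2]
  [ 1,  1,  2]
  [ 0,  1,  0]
λ = 0: alg = 3, geom = 1

Step 1 — factor the characteristic polynomial to read off the algebraic multiplicities:
  χ_A(x) = x^3

Step 2 — compute geometric multiplicities via the rank-nullity identity g(λ) = n − rank(A − λI):
  rank(A − (0)·I) = 2, so dim ker(A − (0)·I) = n − 2 = 1

Summary:
  λ = 0: algebraic multiplicity = 3, geometric multiplicity = 1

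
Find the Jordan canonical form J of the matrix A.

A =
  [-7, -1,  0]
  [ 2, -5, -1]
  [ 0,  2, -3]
J_3(-5)

The characteristic polynomial is
  det(x·I − A) = x^3 + 15*x^2 + 75*x + 125 = (x + 5)^3

Eigenvalues and multiplicities (the geometric multiplicity of λ is n − rank(A − λI), which equals the number of Jordan blocks for λ):
  λ = -5: algebraic multiplicity = 3, geometric multiplicity = 1

Determining the block sizes for each eigenvalue:
  λ = -5: one block (gm = 1), so the single block has size am = 3 → block sizes [3]

Assembling the blocks gives a Jordan form
J =
  [-5,  1,  0]
  [ 0, -5,  1]
  [ 0,  0, -5]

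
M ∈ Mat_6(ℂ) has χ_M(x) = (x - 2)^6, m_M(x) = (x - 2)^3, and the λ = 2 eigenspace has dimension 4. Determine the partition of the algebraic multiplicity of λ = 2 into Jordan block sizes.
Block sizes for λ = 2: [3, 1, 1, 1]

Step 1 — from the characteristic polynomial, algebraic multiplicity of λ = 2 is 6. From dim ker(M − (2)·I) = 4, there are exactly 4 Jordan blocks for λ = 2.
Step 2 — from the minimal polynomial, the factor (x − 2)^3 tells us the largest block for λ = 2 has size 3.
Step 3 — with total size 6, 4 blocks, and largest block 3, the block sizes (in nonincreasing order) are [3, 1, 1, 1].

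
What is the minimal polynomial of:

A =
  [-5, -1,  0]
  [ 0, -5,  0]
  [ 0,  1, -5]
x^2 + 10*x + 25

The characteristic polynomial is χ_A(x) = (x + 5)^3, so the eigenvalues are known. The minimal polynomial is
  m_A(x) = Π_λ (x − λ)^{k_λ}
where k_λ is the size of the *largest* Jordan block for λ (equivalently, the smallest k with (A − λI)^k v = 0 for every generalised eigenvector v of λ).

  λ = -5: largest Jordan block has size 2, contributing (x + 5)^2

So m_A(x) = (x + 5)^2 = x^2 + 10*x + 25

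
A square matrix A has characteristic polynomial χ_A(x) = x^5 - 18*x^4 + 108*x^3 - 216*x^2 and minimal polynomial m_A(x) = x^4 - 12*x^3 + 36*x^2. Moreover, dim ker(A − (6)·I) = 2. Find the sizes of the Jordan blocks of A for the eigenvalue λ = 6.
Block sizes for λ = 6: [2, 1]

Step 1 — from the characteristic polynomial, algebraic multiplicity of λ = 6 is 3. From dim ker(A − (6)·I) = 2, there are exactly 2 Jordan blocks for λ = 6.
Step 2 — from the minimal polynomial, the factor (x − 6)^2 tells us the largest block for λ = 6 has size 2.
Step 3 — with total size 3, 2 blocks, and largest block 2, the block sizes (in nonincreasing order) are [2, 1].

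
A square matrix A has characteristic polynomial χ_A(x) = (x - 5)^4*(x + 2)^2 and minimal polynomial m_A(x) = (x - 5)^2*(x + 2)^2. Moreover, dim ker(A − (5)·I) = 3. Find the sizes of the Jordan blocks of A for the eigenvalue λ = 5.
Block sizes for λ = 5: [2, 1, 1]

Step 1 — from the characteristic polynomial, algebraic multiplicity of λ = 5 is 4. From dim ker(A − (5)·I) = 3, there are exactly 3 Jordan blocks for λ = 5.
Step 2 — from the minimal polynomial, the factor (x − 5)^2 tells us the largest block for λ = 5 has size 2.
Step 3 — with total size 4, 3 blocks, and largest block 2, the block sizes (in nonincreasing order) are [2, 1, 1].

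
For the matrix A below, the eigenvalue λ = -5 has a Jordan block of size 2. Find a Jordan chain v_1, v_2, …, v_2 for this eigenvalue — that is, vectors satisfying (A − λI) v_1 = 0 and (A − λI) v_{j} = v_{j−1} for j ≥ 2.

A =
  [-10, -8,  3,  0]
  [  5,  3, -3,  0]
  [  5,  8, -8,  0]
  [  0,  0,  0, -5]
A Jordan chain for λ = -5 of length 2:
v_1 = (-5, 5, 5, 0)ᵀ
v_2 = (1, 0, 0, 0)ᵀ

Let N = A − (-5)·I. We want v_2 with N^2 v_2 = 0 but N^1 v_2 ≠ 0; then v_{j-1} := N · v_j for j = 2, …, 2.

Pick v_2 = (1, 0, 0, 0)ᵀ.
Then v_1 = N · v_2 = (-5, 5, 5, 0)ᵀ.

Sanity check: (A − (-5)·I) v_1 = (0, 0, 0, 0)ᵀ = 0. ✓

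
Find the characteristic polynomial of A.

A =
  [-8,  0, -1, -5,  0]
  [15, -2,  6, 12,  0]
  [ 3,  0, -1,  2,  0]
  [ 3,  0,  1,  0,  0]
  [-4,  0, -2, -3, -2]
x^5 + 13*x^4 + 64*x^3 + 152*x^2 + 176*x + 80

Expanding det(x·I − A) (e.g. by cofactor expansion or by noting that A is similar to its Jordan form J, which has the same characteristic polynomial as A) gives
  χ_A(x) = x^5 + 13*x^4 + 64*x^3 + 152*x^2 + 176*x + 80
which factors as (x + 2)^4*(x + 5). The eigenvalues (with algebraic multiplicities) are λ = -5 with multiplicity 1, λ = -2 with multiplicity 4.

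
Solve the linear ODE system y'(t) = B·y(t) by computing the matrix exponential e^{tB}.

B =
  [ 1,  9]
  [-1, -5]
e^{tB} =
  [3*t*exp(-2*t) + exp(-2*t), 9*t*exp(-2*t)]
  [-t*exp(-2*t), -3*t*exp(-2*t) + exp(-2*t)]

Strategy: write B = P · J · P⁻¹ where J is a Jordan canonical form, so e^{tB} = P · e^{tJ} · P⁻¹, and e^{tJ} can be computed block-by-block.

B has Jordan form
J =
  [-2,  1]
  [ 0, -2]
(up to reordering of blocks).

Per-block formulas:
  For a 2×2 Jordan block J_2(-2): exp(t · J_2(-2)) = e^(-2t)·(I + t·N), where N is the 2×2 nilpotent shift.

After assembling e^{tJ} and conjugating by P, we get:

e^{tB} =
  [3*t*exp(-2*t) + exp(-2*t), 9*t*exp(-2*t)]
  [-t*exp(-2*t), -3*t*exp(-2*t) + exp(-2*t)]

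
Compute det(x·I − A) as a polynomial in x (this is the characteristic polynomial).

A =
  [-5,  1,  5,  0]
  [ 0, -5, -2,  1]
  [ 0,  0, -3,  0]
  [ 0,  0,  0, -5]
x^4 + 18*x^3 + 120*x^2 + 350*x + 375

Expanding det(x·I − A) (e.g. by cofactor expansion or by noting that A is similar to its Jordan form J, which has the same characteristic polynomial as A) gives
  χ_A(x) = x^4 + 18*x^3 + 120*x^2 + 350*x + 375
which factors as (x + 3)*(x + 5)^3. The eigenvalues (with algebraic multiplicities) are λ = -5 with multiplicity 3, λ = -3 with multiplicity 1.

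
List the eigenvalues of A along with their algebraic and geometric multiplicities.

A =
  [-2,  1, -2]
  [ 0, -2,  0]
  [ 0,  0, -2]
λ = -2: alg = 3, geom = 2

Step 1 — factor the characteristic polynomial to read off the algebraic multiplicities:
  χ_A(x) = (x + 2)^3

Step 2 — compute geometric multiplicities via the rank-nullity identity g(λ) = n − rank(A − λI):
  rank(A − (-2)·I) = 1, so dim ker(A − (-2)·I) = n − 1 = 2

Summary:
  λ = -2: algebraic multiplicity = 3, geometric multiplicity = 2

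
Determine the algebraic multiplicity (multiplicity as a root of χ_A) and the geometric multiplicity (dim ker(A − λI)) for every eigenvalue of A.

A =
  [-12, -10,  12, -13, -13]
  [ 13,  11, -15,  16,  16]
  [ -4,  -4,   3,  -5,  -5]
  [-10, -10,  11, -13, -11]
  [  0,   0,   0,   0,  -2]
λ = -5: alg = 1, geom = 1; λ = -2: alg = 4, geom = 2

Step 1 — factor the characteristic polynomial to read off the algebraic multiplicities:
  χ_A(x) = (x + 2)^4*(x + 5)

Step 2 — compute geometric multiplicities via the rank-nullity identity g(λ) = n − rank(A − λI):
  rank(A − (-5)·I) = 4, so dim ker(A − (-5)·I) = n − 4 = 1
  rank(A − (-2)·I) = 3, so dim ker(A − (-2)·I) = n − 3 = 2

Summary:
  λ = -5: algebraic multiplicity = 1, geometric multiplicity = 1
  λ = -2: algebraic multiplicity = 4, geometric multiplicity = 2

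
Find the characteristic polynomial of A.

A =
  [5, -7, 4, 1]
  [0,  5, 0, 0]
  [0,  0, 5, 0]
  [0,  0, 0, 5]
x^4 - 20*x^3 + 150*x^2 - 500*x + 625

Expanding det(x·I − A) (e.g. by cofactor expansion or by noting that A is similar to its Jordan form J, which has the same characteristic polynomial as A) gives
  χ_A(x) = x^4 - 20*x^3 + 150*x^2 - 500*x + 625
which factors as (x - 5)^4. The eigenvalues (with algebraic multiplicities) are λ = 5 with multiplicity 4.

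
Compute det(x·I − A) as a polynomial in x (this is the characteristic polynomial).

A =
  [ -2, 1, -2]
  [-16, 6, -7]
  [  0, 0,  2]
x^3 - 6*x^2 + 12*x - 8

Expanding det(x·I − A) (e.g. by cofactor expansion or by noting that A is similar to its Jordan form J, which has the same characteristic polynomial as A) gives
  χ_A(x) = x^3 - 6*x^2 + 12*x - 8
which factors as (x - 2)^3. The eigenvalues (with algebraic multiplicities) are λ = 2 with multiplicity 3.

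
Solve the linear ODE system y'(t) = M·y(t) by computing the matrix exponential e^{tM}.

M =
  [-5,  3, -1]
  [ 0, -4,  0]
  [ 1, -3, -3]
e^{tM} =
  [-t*exp(-4*t) + exp(-4*t), 3*t*exp(-4*t), -t*exp(-4*t)]
  [0, exp(-4*t), 0]
  [t*exp(-4*t), -3*t*exp(-4*t), t*exp(-4*t) + exp(-4*t)]

Strategy: write M = P · J · P⁻¹ where J is a Jordan canonical form, so e^{tM} = P · e^{tJ} · P⁻¹, and e^{tJ} can be computed block-by-block.

M has Jordan form
J =
  [-4,  1,  0]
  [ 0, -4,  0]
  [ 0,  0, -4]
(up to reordering of blocks).

Per-block formulas:
  For a 2×2 Jordan block J_2(-4): exp(t · J_2(-4)) = e^(-4t)·(I + t·N), where N is the 2×2 nilpotent shift.
  For a 1×1 block at λ = -4: exp(t · [-4]) = [e^(-4t)].

After assembling e^{tJ} and conjugating by P, we get:

e^{tM} =
  [-t*exp(-4*t) + exp(-4*t), 3*t*exp(-4*t), -t*exp(-4*t)]
  [0, exp(-4*t), 0]
  [t*exp(-4*t), -3*t*exp(-4*t), t*exp(-4*t) + exp(-4*t)]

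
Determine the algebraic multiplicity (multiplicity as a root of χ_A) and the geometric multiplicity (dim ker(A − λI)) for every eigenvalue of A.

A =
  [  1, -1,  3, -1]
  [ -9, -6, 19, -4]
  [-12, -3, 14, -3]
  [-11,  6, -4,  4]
λ = -2: alg = 1, geom = 1; λ = 5: alg = 3, geom = 2

Step 1 — factor the characteristic polynomial to read off the algebraic multiplicities:
  χ_A(x) = (x - 5)^3*(x + 2)

Step 2 — compute geometric multiplicities via the rank-nullity identity g(λ) = n − rank(A − λI):
  rank(A − (-2)·I) = 3, so dim ker(A − (-2)·I) = n − 3 = 1
  rank(A − (5)·I) = 2, so dim ker(A − (5)·I) = n − 2 = 2

Summary:
  λ = -2: algebraic multiplicity = 1, geometric multiplicity = 1
  λ = 5: algebraic multiplicity = 3, geometric multiplicity = 2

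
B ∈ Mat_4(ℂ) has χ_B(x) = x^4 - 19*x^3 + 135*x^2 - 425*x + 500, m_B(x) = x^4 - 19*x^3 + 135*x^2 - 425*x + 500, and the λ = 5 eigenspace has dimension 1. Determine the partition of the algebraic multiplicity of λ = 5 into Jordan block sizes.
Block sizes for λ = 5: [3]

Step 1 — from the characteristic polynomial, algebraic multiplicity of λ = 5 is 3. From dim ker(B − (5)·I) = 1, there are exactly 1 Jordan blocks for λ = 5.
Step 2 — from the minimal polynomial, the factor (x − 5)^3 tells us the largest block for λ = 5 has size 3.
Step 3 — with total size 3, 1 blocks, and largest block 3, the block sizes (in nonincreasing order) are [3].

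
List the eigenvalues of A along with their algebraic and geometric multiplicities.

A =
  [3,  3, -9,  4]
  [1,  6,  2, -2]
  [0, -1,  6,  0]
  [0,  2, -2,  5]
λ = 5: alg = 4, geom = 2

Step 1 — factor the characteristic polynomial to read off the algebraic multiplicities:
  χ_A(x) = (x - 5)^4

Step 2 — compute geometric multiplicities via the rank-nullity identity g(λ) = n − rank(A − λI):
  rank(A − (5)·I) = 2, so dim ker(A − (5)·I) = n − 2 = 2

Summary:
  λ = 5: algebraic multiplicity = 4, geometric multiplicity = 2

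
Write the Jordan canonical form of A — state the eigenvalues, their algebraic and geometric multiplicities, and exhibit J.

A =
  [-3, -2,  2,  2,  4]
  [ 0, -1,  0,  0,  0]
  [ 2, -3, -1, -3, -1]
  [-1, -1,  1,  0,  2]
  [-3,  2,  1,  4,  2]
J_1(-1) ⊕ J_1(-1) ⊕ J_1(-1) ⊕ J_2(0)

The characteristic polynomial is
  det(x·I − A) = x^5 + 3*x^4 + 3*x^3 + x^2 = x^2*(x + 1)^3

Eigenvalues and multiplicities (the geometric multiplicity of λ is n − rank(A − λI), which equals the number of Jordan blocks for λ):
  λ = -1: algebraic multiplicity = 3, geometric multiplicity = 3
  λ = 0: algebraic multiplicity = 2, geometric multiplicity = 1

Determining the block sizes for each eigenvalue:
  λ = -1: gm = am = 3, so every block has size 1 → block sizes [1, 1, 1]
  λ = 0: one block (gm = 1), so the single block has size am = 2 → block sizes [2]

Assembling the blocks gives a Jordan form
J =
  [-1,  0,  0, 0, 0]
  [ 0, -1,  0, 0, 0]
  [ 0,  0, -1, 0, 0]
  [ 0,  0,  0, 0, 1]
  [ 0,  0,  0, 0, 0]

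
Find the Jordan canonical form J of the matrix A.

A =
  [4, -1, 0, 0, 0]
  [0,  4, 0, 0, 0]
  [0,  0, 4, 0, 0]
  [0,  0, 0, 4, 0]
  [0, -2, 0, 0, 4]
J_2(4) ⊕ J_1(4) ⊕ J_1(4) ⊕ J_1(4)

The characteristic polynomial is
  det(x·I − A) = x^5 - 20*x^4 + 160*x^3 - 640*x^2 + 1280*x - 1024 = (x - 4)^5

Eigenvalues and multiplicities (the geometric multiplicity of λ is n − rank(A − λI), which equals the number of Jordan blocks for λ):
  λ = 4: algebraic multiplicity = 5, geometric multiplicity = 4

Determining the block sizes for each eigenvalue:
  λ = 4: 4 blocks summing to 5 forces exactly one block of size 2 and the rest size 1 → block sizes [2, 1, 1, 1]

Assembling the blocks gives a Jordan form
J =
  [4, 1, 0, 0, 0]
  [0, 4, 0, 0, 0]
  [0, 0, 4, 0, 0]
  [0, 0, 0, 4, 0]
  [0, 0, 0, 0, 4]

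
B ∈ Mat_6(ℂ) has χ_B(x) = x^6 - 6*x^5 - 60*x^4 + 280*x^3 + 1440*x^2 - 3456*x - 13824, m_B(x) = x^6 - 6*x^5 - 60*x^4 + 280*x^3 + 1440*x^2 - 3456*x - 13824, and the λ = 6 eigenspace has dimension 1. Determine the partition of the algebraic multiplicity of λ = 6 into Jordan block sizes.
Block sizes for λ = 6: [3]

Step 1 — from the characteristic polynomial, algebraic multiplicity of λ = 6 is 3. From dim ker(B − (6)·I) = 1, there are exactly 1 Jordan blocks for λ = 6.
Step 2 — from the minimal polynomial, the factor (x − 6)^3 tells us the largest block for λ = 6 has size 3.
Step 3 — with total size 3, 1 blocks, and largest block 3, the block sizes (in nonincreasing order) are [3].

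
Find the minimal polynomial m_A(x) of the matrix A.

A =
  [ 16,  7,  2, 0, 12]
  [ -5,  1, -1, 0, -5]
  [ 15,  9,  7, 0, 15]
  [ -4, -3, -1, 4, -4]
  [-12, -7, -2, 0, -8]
x^3 - 12*x^2 + 48*x - 64

The characteristic polynomial is χ_A(x) = (x - 4)^5, so the eigenvalues are known. The minimal polynomial is
  m_A(x) = Π_λ (x − λ)^{k_λ}
where k_λ is the size of the *largest* Jordan block for λ (equivalently, the smallest k with (A − λI)^k v = 0 for every generalised eigenvector v of λ).

  λ = 4: largest Jordan block has size 3, contributing (x − 4)^3

So m_A(x) = (x - 4)^3 = x^3 - 12*x^2 + 48*x - 64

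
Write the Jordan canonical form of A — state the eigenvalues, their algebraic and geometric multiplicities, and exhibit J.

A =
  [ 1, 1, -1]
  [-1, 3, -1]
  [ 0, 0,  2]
J_2(2) ⊕ J_1(2)

The characteristic polynomial is
  det(x·I − A) = x^3 - 6*x^2 + 12*x - 8 = (x - 2)^3

Eigenvalues and multiplicities (the geometric multiplicity of λ is n − rank(A − λI), which equals the number of Jordan blocks for λ):
  λ = 2: algebraic multiplicity = 3, geometric multiplicity = 2

Determining the block sizes for each eigenvalue:
  λ = 2: 2 blocks summing to 3 forces exactly one block of size 2 and the rest size 1 → block sizes [2, 1]

Assembling the blocks gives a Jordan form
J =
  [2, 1, 0]
  [0, 2, 0]
  [0, 0, 2]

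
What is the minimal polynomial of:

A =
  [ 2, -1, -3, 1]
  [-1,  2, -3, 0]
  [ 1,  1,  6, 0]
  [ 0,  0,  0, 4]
x^3 - 11*x^2 + 40*x - 48

The characteristic polynomial is χ_A(x) = (x - 4)^2*(x - 3)^2, so the eigenvalues are known. The minimal polynomial is
  m_A(x) = Π_λ (x − λ)^{k_λ}
where k_λ is the size of the *largest* Jordan block for λ (equivalently, the smallest k with (A − λI)^k v = 0 for every generalised eigenvector v of λ).

  λ = 3: largest Jordan block has size 1, contributing (x − 3)
  λ = 4: largest Jordan block has size 2, contributing (x − 4)^2

So m_A(x) = (x - 4)^2*(x - 3) = x^3 - 11*x^2 + 40*x - 48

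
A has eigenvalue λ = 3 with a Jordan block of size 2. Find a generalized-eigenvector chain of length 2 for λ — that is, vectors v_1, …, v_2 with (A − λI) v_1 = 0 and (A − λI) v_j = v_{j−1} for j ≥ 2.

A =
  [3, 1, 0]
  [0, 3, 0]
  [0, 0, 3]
A Jordan chain for λ = 3 of length 2:
v_1 = (1, 0, 0)ᵀ
v_2 = (0, 1, 0)ᵀ

Let N = A − (3)·I. We want v_2 with N^2 v_2 = 0 but N^1 v_2 ≠ 0; then v_{j-1} := N · v_j for j = 2, …, 2.

Pick v_2 = (0, 1, 0)ᵀ.
Then v_1 = N · v_2 = (1, 0, 0)ᵀ.

Sanity check: (A − (3)·I) v_1 = (0, 0, 0)ᵀ = 0. ✓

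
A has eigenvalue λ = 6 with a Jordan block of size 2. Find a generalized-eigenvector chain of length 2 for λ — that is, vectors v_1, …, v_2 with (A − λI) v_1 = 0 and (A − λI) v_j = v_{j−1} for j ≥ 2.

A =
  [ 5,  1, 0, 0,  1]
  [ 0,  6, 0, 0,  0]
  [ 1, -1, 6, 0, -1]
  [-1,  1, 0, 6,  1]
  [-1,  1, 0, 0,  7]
A Jordan chain for λ = 6 of length 2:
v_1 = (-1, 0, 1, -1, -1)ᵀ
v_2 = (1, 0, 0, 0, 0)ᵀ

Let N = A − (6)·I. We want v_2 with N^2 v_2 = 0 but N^1 v_2 ≠ 0; then v_{j-1} := N · v_j for j = 2, …, 2.

Pick v_2 = (1, 0, 0, 0, 0)ᵀ.
Then v_1 = N · v_2 = (-1, 0, 1, -1, -1)ᵀ.

Sanity check: (A − (6)·I) v_1 = (0, 0, 0, 0, 0)ᵀ = 0. ✓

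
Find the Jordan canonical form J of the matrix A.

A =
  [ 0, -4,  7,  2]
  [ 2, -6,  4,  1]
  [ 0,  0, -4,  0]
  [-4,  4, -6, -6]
J_2(-4) ⊕ J_2(-4)

The characteristic polynomial is
  det(x·I − A) = x^4 + 16*x^3 + 96*x^2 + 256*x + 256 = (x + 4)^4

Eigenvalues and multiplicities (the geometric multiplicity of λ is n − rank(A − λI), which equals the number of Jordan blocks for λ):
  λ = -4: algebraic multiplicity = 4, geometric multiplicity = 2

Determining the block sizes for each eigenvalue:
  λ = -4: with am = 4 and gm = 2, the partition is not yet determined (e.g. several partitions of 4 into 2 parts exist). Let N = A − (-4)·I. Computing rank(N^1) = 2, rank(N^2) = 0; the number of blocks of size ≥ j is rank(N^{j−1}) − rank(N^j), giving [2, 2]. So we have 2 block(s) of size 2 → block sizes [2, 2]

Assembling the blocks gives a Jordan form
J =
  [-4,  1,  0,  0]
  [ 0, -4,  0,  0]
  [ 0,  0, -4,  1]
  [ 0,  0,  0, -4]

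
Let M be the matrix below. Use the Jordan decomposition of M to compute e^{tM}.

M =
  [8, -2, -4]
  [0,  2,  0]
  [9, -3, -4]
e^{tM} =
  [6*t*exp(2*t) + exp(2*t), -2*t*exp(2*t), -4*t*exp(2*t)]
  [0, exp(2*t), 0]
  [9*t*exp(2*t), -3*t*exp(2*t), -6*t*exp(2*t) + exp(2*t)]

Strategy: write M = P · J · P⁻¹ where J is a Jordan canonical form, so e^{tM} = P · e^{tJ} · P⁻¹, and e^{tJ} can be computed block-by-block.

M has Jordan form
J =
  [2, 1, 0]
  [0, 2, 0]
  [0, 0, 2]
(up to reordering of blocks).

Per-block formulas:
  For a 1×1 block at λ = 2: exp(t · [2]) = [e^(2t)].
  For a 2×2 Jordan block J_2(2): exp(t · J_2(2)) = e^(2t)·(I + t·N), where N is the 2×2 nilpotent shift.

After assembling e^{tJ} and conjugating by P, we get:

e^{tM} =
  [6*t*exp(2*t) + exp(2*t), -2*t*exp(2*t), -4*t*exp(2*t)]
  [0, exp(2*t), 0]
  [9*t*exp(2*t), -3*t*exp(2*t), -6*t*exp(2*t) + exp(2*t)]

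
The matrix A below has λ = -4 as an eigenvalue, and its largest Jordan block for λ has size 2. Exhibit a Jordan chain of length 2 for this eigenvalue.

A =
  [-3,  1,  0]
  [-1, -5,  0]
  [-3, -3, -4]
A Jordan chain for λ = -4 of length 2:
v_1 = (1, -1, -3)ᵀ
v_2 = (1, 0, 0)ᵀ

Let N = A − (-4)·I. We want v_2 with N^2 v_2 = 0 but N^1 v_2 ≠ 0; then v_{j-1} := N · v_j for j = 2, …, 2.

Pick v_2 = (1, 0, 0)ᵀ.
Then v_1 = N · v_2 = (1, -1, -3)ᵀ.

Sanity check: (A − (-4)·I) v_1 = (0, 0, 0)ᵀ = 0. ✓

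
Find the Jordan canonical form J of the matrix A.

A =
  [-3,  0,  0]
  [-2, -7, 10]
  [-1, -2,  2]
J_1(-3) ⊕ J_1(-3) ⊕ J_1(-2)

The characteristic polynomial is
  det(x·I − A) = x^3 + 8*x^2 + 21*x + 18 = (x + 2)*(x + 3)^2

Eigenvalues and multiplicities (the geometric multiplicity of λ is n − rank(A − λI), which equals the number of Jordan blocks for λ):
  λ = -3: algebraic multiplicity = 2, geometric multiplicity = 2
  λ = -2: algebraic multiplicity = 1, geometric multiplicity = 1

Determining the block sizes for each eigenvalue:
  λ = -3: gm = am = 2, so every block has size 1 → block sizes [1, 1]
  λ = -2: one block (gm = 1), so the single block has size am = 1 → block sizes [1]

Assembling the blocks gives a Jordan form
J =
  [-3,  0,  0]
  [ 0, -3,  0]
  [ 0,  0, -2]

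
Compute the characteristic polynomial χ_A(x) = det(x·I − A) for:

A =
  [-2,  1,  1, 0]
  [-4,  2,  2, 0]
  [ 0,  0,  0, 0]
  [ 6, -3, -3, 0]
x^4

Expanding det(x·I − A) (e.g. by cofactor expansion or by noting that A is similar to its Jordan form J, which has the same characteristic polynomial as A) gives
  χ_A(x) = x^4
which factors as x^4. The eigenvalues (with algebraic multiplicities) are λ = 0 with multiplicity 4.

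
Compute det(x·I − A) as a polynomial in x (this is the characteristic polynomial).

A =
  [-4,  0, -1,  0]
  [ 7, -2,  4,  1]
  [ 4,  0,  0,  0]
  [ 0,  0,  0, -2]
x^4 + 8*x^3 + 24*x^2 + 32*x + 16

Expanding det(x·I − A) (e.g. by cofactor expansion or by noting that A is similar to its Jordan form J, which has the same characteristic polynomial as A) gives
  χ_A(x) = x^4 + 8*x^3 + 24*x^2 + 32*x + 16
which factors as (x + 2)^4. The eigenvalues (with algebraic multiplicities) are λ = -2 with multiplicity 4.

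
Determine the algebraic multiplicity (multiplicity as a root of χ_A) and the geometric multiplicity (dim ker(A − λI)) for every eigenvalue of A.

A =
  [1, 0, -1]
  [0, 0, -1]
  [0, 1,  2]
λ = 1: alg = 3, geom = 1

Step 1 — factor the characteristic polynomial to read off the algebraic multiplicities:
  χ_A(x) = (x - 1)^3

Step 2 — compute geometric multiplicities via the rank-nullity identity g(λ) = n − rank(A − λI):
  rank(A − (1)·I) = 2, so dim ker(A − (1)·I) = n − 2 = 1

Summary:
  λ = 1: algebraic multiplicity = 3, geometric multiplicity = 1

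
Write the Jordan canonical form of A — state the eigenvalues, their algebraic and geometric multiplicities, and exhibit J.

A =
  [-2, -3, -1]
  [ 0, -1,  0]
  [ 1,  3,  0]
J_2(-1) ⊕ J_1(-1)

The characteristic polynomial is
  det(x·I − A) = x^3 + 3*x^2 + 3*x + 1 = (x + 1)^3

Eigenvalues and multiplicities (the geometric multiplicity of λ is n − rank(A − λI), which equals the number of Jordan blocks for λ):
  λ = -1: algebraic multiplicity = 3, geometric multiplicity = 2

Determining the block sizes for each eigenvalue:
  λ = -1: 2 blocks summing to 3 forces exactly one block of size 2 and the rest size 1 → block sizes [2, 1]

Assembling the blocks gives a Jordan form
J =
  [-1,  1,  0]
  [ 0, -1,  0]
  [ 0,  0, -1]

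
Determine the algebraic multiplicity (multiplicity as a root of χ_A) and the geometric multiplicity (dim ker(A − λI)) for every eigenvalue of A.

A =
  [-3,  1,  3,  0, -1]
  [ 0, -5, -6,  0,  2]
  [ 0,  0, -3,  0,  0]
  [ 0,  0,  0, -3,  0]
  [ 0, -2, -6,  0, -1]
λ = -3: alg = 5, geom = 4

Step 1 — factor the characteristic polynomial to read off the algebraic multiplicities:
  χ_A(x) = (x + 3)^5

Step 2 — compute geometric multiplicities via the rank-nullity identity g(λ) = n − rank(A − λI):
  rank(A − (-3)·I) = 1, so dim ker(A − (-3)·I) = n − 1 = 4

Summary:
  λ = -3: algebraic multiplicity = 5, geometric multiplicity = 4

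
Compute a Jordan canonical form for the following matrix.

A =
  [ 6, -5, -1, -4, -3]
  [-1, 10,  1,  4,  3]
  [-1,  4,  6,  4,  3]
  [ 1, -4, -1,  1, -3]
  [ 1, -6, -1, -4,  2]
J_3(5) ⊕ J_1(5) ⊕ J_1(5)

The characteristic polynomial is
  det(x·I − A) = x^5 - 25*x^4 + 250*x^3 - 1250*x^2 + 3125*x - 3125 = (x - 5)^5

Eigenvalues and multiplicities (the geometric multiplicity of λ is n − rank(A − λI), which equals the number of Jordan blocks for λ):
  λ = 5: algebraic multiplicity = 5, geometric multiplicity = 3

Determining the block sizes for each eigenvalue:
  λ = 5: with am = 5 and gm = 3, the partition is not yet determined (e.g. several partitions of 5 into 3 parts exist). Let N = A − (5)·I. Computing rank(N^1) = 2, rank(N^2) = 1, rank(N^3) = 0; the number of blocks of size ≥ j is rank(N^{j−1}) − rank(N^j), giving [3, 1, 1]. So we have 1 block(s) of size 3, 2 block(s) of size 1 → block sizes [3, 1, 1]

Assembling the blocks gives a Jordan form
J =
  [5, 1, 0, 0, 0]
  [0, 5, 1, 0, 0]
  [0, 0, 5, 0, 0]
  [0, 0, 0, 5, 0]
  [0, 0, 0, 0, 5]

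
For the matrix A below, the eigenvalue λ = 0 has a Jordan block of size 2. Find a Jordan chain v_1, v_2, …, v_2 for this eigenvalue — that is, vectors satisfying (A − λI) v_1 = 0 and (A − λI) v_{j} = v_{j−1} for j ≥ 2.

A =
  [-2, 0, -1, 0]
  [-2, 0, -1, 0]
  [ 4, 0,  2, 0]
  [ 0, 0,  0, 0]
A Jordan chain for λ = 0 of length 2:
v_1 = (-2, -2, 4, 0)ᵀ
v_2 = (1, 0, 0, 0)ᵀ

Let N = A − (0)·I. We want v_2 with N^2 v_2 = 0 but N^1 v_2 ≠ 0; then v_{j-1} := N · v_j for j = 2, …, 2.

Pick v_2 = (1, 0, 0, 0)ᵀ.
Then v_1 = N · v_2 = (-2, -2, 4, 0)ᵀ.

Sanity check: (A − (0)·I) v_1 = (0, 0, 0, 0)ᵀ = 0. ✓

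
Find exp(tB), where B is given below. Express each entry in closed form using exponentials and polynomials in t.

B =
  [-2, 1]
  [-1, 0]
e^{tB} =
  [-t*exp(-t) + exp(-t), t*exp(-t)]
  [-t*exp(-t), t*exp(-t) + exp(-t)]

Strategy: write B = P · J · P⁻¹ where J is a Jordan canonical form, so e^{tB} = P · e^{tJ} · P⁻¹, and e^{tJ} can be computed block-by-block.

B has Jordan form
J =
  [-1,  1]
  [ 0, -1]
(up to reordering of blocks).

Per-block formulas:
  For a 2×2 Jordan block J_2(-1): exp(t · J_2(-1)) = e^(-1t)·(I + t·N), where N is the 2×2 nilpotent shift.

After assembling e^{tJ} and conjugating by P, we get:

e^{tB} =
  [-t*exp(-t) + exp(-t), t*exp(-t)]
  [-t*exp(-t), t*exp(-t) + exp(-t)]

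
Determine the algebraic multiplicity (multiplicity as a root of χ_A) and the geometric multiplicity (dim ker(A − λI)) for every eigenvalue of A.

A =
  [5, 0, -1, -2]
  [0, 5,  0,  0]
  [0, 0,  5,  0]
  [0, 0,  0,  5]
λ = 5: alg = 4, geom = 3

Step 1 — factor the characteristic polynomial to read off the algebraic multiplicities:
  χ_A(x) = (x - 5)^4

Step 2 — compute geometric multiplicities via the rank-nullity identity g(λ) = n − rank(A − λI):
  rank(A − (5)·I) = 1, so dim ker(A − (5)·I) = n − 1 = 3

Summary:
  λ = 5: algebraic multiplicity = 4, geometric multiplicity = 3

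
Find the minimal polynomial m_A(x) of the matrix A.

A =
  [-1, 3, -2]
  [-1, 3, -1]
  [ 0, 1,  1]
x^3 - 3*x^2 + 3*x - 1

The characteristic polynomial is χ_A(x) = (x - 1)^3, so the eigenvalues are known. The minimal polynomial is
  m_A(x) = Π_λ (x − λ)^{k_λ}
where k_λ is the size of the *largest* Jordan block for λ (equivalently, the smallest k with (A − λI)^k v = 0 for every generalised eigenvector v of λ).

  λ = 1: largest Jordan block has size 3, contributing (x − 1)^3

So m_A(x) = (x - 1)^3 = x^3 - 3*x^2 + 3*x - 1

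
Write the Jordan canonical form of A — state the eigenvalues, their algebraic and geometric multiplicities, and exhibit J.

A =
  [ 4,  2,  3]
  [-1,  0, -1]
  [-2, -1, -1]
J_3(1)

The characteristic polynomial is
  det(x·I − A) = x^3 - 3*x^2 + 3*x - 1 = (x - 1)^3

Eigenvalues and multiplicities (the geometric multiplicity of λ is n − rank(A − λI), which equals the number of Jordan blocks for λ):
  λ = 1: algebraic multiplicity = 3, geometric multiplicity = 1

Determining the block sizes for each eigenvalue:
  λ = 1: one block (gm = 1), so the single block has size am = 3 → block sizes [3]

Assembling the blocks gives a Jordan form
J =
  [1, 1, 0]
  [0, 1, 1]
  [0, 0, 1]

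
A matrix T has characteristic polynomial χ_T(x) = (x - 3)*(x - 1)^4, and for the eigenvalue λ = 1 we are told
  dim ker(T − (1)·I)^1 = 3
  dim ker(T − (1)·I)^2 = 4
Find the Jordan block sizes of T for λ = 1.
Block sizes for λ = 1: [2, 1, 1]

From the dimensions of kernels of powers, the number of Jordan blocks of size at least j is d_j − d_{j−1} where d_j = dim ker(N^j) (with d_0 = 0). Computing the differences gives [3, 1].
The number of blocks of size exactly k is (#blocks of size ≥ k) − (#blocks of size ≥ k + 1), so the partition is: 2 block(s) of size 1, 1 block(s) of size 2.
In nonincreasing order the block sizes are [2, 1, 1].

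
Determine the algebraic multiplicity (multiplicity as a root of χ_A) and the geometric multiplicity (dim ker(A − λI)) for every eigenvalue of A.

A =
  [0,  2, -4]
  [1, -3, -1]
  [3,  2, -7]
λ = -4: alg = 1, geom = 1; λ = -3: alg = 2, geom = 1

Step 1 — factor the characteristic polynomial to read off the algebraic multiplicities:
  χ_A(x) = (x + 3)^2*(x + 4)

Step 2 — compute geometric multiplicities via the rank-nullity identity g(λ) = n − rank(A − λI):
  rank(A − (-4)·I) = 2, so dim ker(A − (-4)·I) = n − 2 = 1
  rank(A − (-3)·I) = 2, so dim ker(A − (-3)·I) = n − 2 = 1

Summary:
  λ = -4: algebraic multiplicity = 1, geometric multiplicity = 1
  λ = -3: algebraic multiplicity = 2, geometric multiplicity = 1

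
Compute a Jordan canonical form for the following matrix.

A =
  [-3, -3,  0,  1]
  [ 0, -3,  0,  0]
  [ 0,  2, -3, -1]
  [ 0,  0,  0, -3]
J_2(-3) ⊕ J_2(-3)

The characteristic polynomial is
  det(x·I − A) = x^4 + 12*x^3 + 54*x^2 + 108*x + 81 = (x + 3)^4

Eigenvalues and multiplicities (the geometric multiplicity of λ is n − rank(A − λI), which equals the number of Jordan blocks for λ):
  λ = -3: algebraic multiplicity = 4, geometric multiplicity = 2

Determining the block sizes for each eigenvalue:
  λ = -3: with am = 4 and gm = 2, the partition is not yet determined (e.g. several partitions of 4 into 2 parts exist). Let N = A − (-3)·I. Computing rank(N^1) = 2, rank(N^2) = 0; the number of blocks of size ≥ j is rank(N^{j−1}) − rank(N^j), giving [2, 2]. So we have 2 block(s) of size 2 → block sizes [2, 2]

Assembling the blocks gives a Jordan form
J =
  [-3,  1,  0,  0]
  [ 0, -3,  0,  0]
  [ 0,  0, -3,  1]
  [ 0,  0,  0, -3]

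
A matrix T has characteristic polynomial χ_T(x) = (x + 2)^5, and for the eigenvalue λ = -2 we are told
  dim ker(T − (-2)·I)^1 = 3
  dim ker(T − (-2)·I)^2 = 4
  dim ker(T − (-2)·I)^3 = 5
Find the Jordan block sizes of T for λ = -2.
Block sizes for λ = -2: [3, 1, 1]

From the dimensions of kernels of powers, the number of Jordan blocks of size at least j is d_j − d_{j−1} where d_j = dim ker(N^j) (with d_0 = 0). Computing the differences gives [3, 1, 1].
The number of blocks of size exactly k is (#blocks of size ≥ k) − (#blocks of size ≥ k + 1), so the partition is: 2 block(s) of size 1, 1 block(s) of size 3.
In nonincreasing order the block sizes are [3, 1, 1].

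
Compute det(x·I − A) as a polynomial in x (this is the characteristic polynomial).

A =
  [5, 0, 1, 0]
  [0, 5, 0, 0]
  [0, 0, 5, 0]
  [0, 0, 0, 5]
x^4 - 20*x^3 + 150*x^2 - 500*x + 625

Expanding det(x·I − A) (e.g. by cofactor expansion or by noting that A is similar to its Jordan form J, which has the same characteristic polynomial as A) gives
  χ_A(x) = x^4 - 20*x^3 + 150*x^2 - 500*x + 625
which factors as (x - 5)^4. The eigenvalues (with algebraic multiplicities) are λ = 5 with multiplicity 4.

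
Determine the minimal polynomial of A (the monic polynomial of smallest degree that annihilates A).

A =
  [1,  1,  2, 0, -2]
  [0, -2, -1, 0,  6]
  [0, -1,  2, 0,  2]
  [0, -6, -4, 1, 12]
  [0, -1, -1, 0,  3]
x^3 - 3*x^2 + 3*x - 1

The characteristic polynomial is χ_A(x) = (x - 1)^5, so the eigenvalues are known. The minimal polynomial is
  m_A(x) = Π_λ (x − λ)^{k_λ}
where k_λ is the size of the *largest* Jordan block for λ (equivalently, the smallest k with (A − λI)^k v = 0 for every generalised eigenvector v of λ).

  λ = 1: largest Jordan block has size 3, contributing (x − 1)^3

So m_A(x) = (x - 1)^3 = x^3 - 3*x^2 + 3*x - 1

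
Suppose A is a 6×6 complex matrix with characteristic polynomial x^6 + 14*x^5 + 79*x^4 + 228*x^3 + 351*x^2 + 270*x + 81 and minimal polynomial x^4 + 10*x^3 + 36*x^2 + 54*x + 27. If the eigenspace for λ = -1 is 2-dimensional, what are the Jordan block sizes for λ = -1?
Block sizes for λ = -1: [1, 1]

Step 1 — from the characteristic polynomial, algebraic multiplicity of λ = -1 is 2. From dim ker(A − (-1)·I) = 2, there are exactly 2 Jordan blocks for λ = -1.
Step 2 — from the minimal polynomial, the factor (x + 1) tells us the largest block for λ = -1 has size 1.
Step 3 — with total size 2, 2 blocks, and largest block 1, the block sizes (in nonincreasing order) are [1, 1].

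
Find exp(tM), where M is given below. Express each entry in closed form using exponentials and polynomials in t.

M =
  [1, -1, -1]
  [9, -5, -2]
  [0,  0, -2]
e^{tM} =
  [3*t*exp(-2*t) + exp(-2*t), -t*exp(-2*t), -t^2*exp(-2*t)/2 - t*exp(-2*t)]
  [9*t*exp(-2*t), -3*t*exp(-2*t) + exp(-2*t), -3*t^2*exp(-2*t)/2 - 2*t*exp(-2*t)]
  [0, 0, exp(-2*t)]

Strategy: write M = P · J · P⁻¹ where J is a Jordan canonical form, so e^{tM} = P · e^{tJ} · P⁻¹, and e^{tJ} can be computed block-by-block.

M has Jordan form
J =
  [-2,  1,  0]
  [ 0, -2,  1]
  [ 0,  0, -2]
(up to reordering of blocks).

Per-block formulas:
  For a 3×3 Jordan block J_3(-2): exp(t · J_3(-2)) = e^(-2t)·(I + t·N + (t^2/2)·N^2), where N is the 3×3 nilpotent shift.

After assembling e^{tJ} and conjugating by P, we get:

e^{tM} =
  [3*t*exp(-2*t) + exp(-2*t), -t*exp(-2*t), -t^2*exp(-2*t)/2 - t*exp(-2*t)]
  [9*t*exp(-2*t), -3*t*exp(-2*t) + exp(-2*t), -3*t^2*exp(-2*t)/2 - 2*t*exp(-2*t)]
  [0, 0, exp(-2*t)]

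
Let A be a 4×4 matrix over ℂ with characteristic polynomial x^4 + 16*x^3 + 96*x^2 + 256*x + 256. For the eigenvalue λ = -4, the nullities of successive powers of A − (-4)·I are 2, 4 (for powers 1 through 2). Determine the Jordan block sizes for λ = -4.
Block sizes for λ = -4: [2, 2]

From the dimensions of kernels of powers, the number of Jordan blocks of size at least j is d_j − d_{j−1} where d_j = dim ker(N^j) (with d_0 = 0). Computing the differences gives [2, 2].
The number of blocks of size exactly k is (#blocks of size ≥ k) − (#blocks of size ≥ k + 1), so the partition is: 2 block(s) of size 2.
In nonincreasing order the block sizes are [2, 2].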